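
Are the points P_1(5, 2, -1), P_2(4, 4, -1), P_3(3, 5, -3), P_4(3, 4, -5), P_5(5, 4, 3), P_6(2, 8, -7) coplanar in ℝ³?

The plane through P_1, P_2, P_3 has normal n = P_1P_2 × P_1P_3 = (-4, -2, 1) and equation n·P = -25.
Checking the remaining points: n·P_4 = -25, n·P_5 = -25, n·P_6 = -31.
Since n·P_6 = -31 ≠ -25, P_6 is off the plane and the points are not all coplanar.

No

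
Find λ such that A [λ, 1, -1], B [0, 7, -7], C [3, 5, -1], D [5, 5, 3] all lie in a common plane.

3

The points are coplanar iff AB · (AC × AD) = 0.
Expanding, this is linear in λ: (8)λ + (-24) = 0.
So λ = 3.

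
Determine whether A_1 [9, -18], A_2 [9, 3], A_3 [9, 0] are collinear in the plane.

Yes

A_1A_2 = (0, 21), A_1A_3 = (0, 18).
Checking proportionality: A_1A_3 = 6/7·A_1A_2, so the vectors are parallel and the points are collinear.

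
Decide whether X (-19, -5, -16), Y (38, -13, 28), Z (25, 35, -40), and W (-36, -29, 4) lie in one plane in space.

Yes

With X as base: XY = (57, -8, 44), XZ = (44, 40, -24), XW = (-17, -24, 20).
XZ × XW = (224, -472, -376).
XY · (XZ × XW) = 0.
The scalar triple product vanishes, so the four points are coplanar.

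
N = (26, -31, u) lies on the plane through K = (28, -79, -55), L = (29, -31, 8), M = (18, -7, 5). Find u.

-1

Coplanarity requires KL · (KM × KN) = 0.
KL = (1, 48, 63), KM = (-10, 72, 60); the triple product is linear in u with coefficient 552 and constant term 552.
Setting it to zero: u = -1.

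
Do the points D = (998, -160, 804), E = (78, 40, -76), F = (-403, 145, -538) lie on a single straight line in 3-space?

No

DE = (-920, 200, -880), DF = (-1401, 305, -1342).
DE × DF = (0, -1760, -400).
The cross product is nonzero, so the points do not lie on one line.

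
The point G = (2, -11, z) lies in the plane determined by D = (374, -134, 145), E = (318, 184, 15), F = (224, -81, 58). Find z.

A normal to the plane is n = DE × DF = (-20776, 14628, 44732).
G lies in the plane iff n · DG = 0.
This gives (44732)z + (3041776) = 0, so z = -68.

-68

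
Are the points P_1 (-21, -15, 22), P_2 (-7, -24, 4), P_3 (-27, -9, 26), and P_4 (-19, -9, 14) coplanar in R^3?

The four points are coplanar iff the 3×3 determinant with rows P_1P_2, P_1P_3, P_1P_4 is zero.
Rows: (14, -9, -18), (-6, 6, 4), (2, 6, -8).
Expanding along the first row: (14)(-72) − (-9)(40) + (-18)(-48) = 216.
Nonzero ⇒ not coplanar.

No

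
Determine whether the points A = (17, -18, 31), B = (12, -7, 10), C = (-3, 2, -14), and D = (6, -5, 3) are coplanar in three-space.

With A as base: AB = (-5, 11, -21), AC = (-20, 20, -45), AD = (-11, 13, -28).
AC × AD = (25, -65, -40).
AB · (AC × AD) = 0.
The scalar triple product vanishes, so the four points are coplanar.

Yes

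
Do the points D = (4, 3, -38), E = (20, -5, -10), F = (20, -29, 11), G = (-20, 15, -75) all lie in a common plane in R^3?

No

A normal to the plane through D, E, F is n = DE × DF = (504, -336, -384).
The plane has equation n·P = 15600. For G: n·G = 13680.
13680 ≠ 15600, so G is off the plane.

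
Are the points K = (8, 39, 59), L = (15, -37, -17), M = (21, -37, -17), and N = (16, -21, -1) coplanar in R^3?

Yes

With K as base: KL = (7, -76, -76), KM = (13, -76, -76), KN = (8, -60, -60).
KM × KN = (0, 172, -172).
KL · (KM × KN) = 0.
The scalar triple product vanishes, so the four points are coplanar.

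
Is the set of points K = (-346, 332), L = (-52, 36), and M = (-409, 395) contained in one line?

No

KL = (294, -296), KM = (-63, 63).
det[KL; KM] = (294)(63) − (-296)(-63) = -126.
The determinant is nonzero, so they are not collinear.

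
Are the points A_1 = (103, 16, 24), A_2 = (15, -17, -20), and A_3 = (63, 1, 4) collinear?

A_1A_2 = (-88, -33, -44), A_1A_3 = (-40, -15, -20).
A_1A_2 × A_1A_3 = (0, 0, 0).
The cross product vanishes, so the three points are collinear.

Yes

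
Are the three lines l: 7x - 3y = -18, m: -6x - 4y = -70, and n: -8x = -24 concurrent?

Yes

The three lines meet at one point iff the augmented coefficient matrix [aᵢ bᵢ cᵢ] has rank < 3, i.e. its determinant vanishes.
Here the determinant is 0.
It vanishes, so the lines are concurrent at (3, 13).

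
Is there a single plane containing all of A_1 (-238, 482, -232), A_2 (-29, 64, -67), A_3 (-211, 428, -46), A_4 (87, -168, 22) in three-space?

With A_1 as base: A_1A_2 = (209, -418, 165), A_1A_3 = (27, -54, 186), A_1A_4 = (325, -650, 254).
A_1A_3 × A_1A_4 = (107184, 53592, 0).
A_1A_2 · (A_1A_3 × A_1A_4) = 0.
The scalar triple product vanishes, so the four points are coplanar.

Yes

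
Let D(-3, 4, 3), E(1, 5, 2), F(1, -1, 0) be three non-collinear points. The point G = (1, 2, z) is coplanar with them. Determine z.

Coplanarity requires DE · (DF × DG) = 0.
DE = (4, 1, -1), DF = (4, -5, -3); the triple product is linear in z with coefficient -24 and constant term 24.
Setting it to zero: z = 1.

1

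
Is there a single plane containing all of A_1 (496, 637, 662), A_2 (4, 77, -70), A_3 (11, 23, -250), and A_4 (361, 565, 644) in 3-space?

No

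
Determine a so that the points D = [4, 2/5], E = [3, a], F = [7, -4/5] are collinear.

Collinearity: (E − D) must be parallel to (F − D) = (3, -6/5).
Cross-multiplying the components: (a − 2/5)·(3) = (-1)·(-6/5).
Solving gives a = 4/5.

4/5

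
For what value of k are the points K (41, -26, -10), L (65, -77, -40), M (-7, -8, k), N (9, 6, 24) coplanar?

Normal to plane KLN: n = (-774, 144, -864); plane equation n·P = -26838.
Requiring n·M = -26838: (-864)k + (4266) = -26838.
So k = 36.

36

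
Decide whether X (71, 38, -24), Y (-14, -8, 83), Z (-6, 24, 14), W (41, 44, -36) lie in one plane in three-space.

The four points are coplanar iff the 3×3 determinant with rows XY, XZ, XW is zero.
Rows: (-85, -46, 107), (-77, -14, 38), (-30, 6, -12).
Expanding along the first row: (-85)(-60) − (-46)(2064) + (107)(-882) = 5670.
Nonzero ⇒ not coplanar.

No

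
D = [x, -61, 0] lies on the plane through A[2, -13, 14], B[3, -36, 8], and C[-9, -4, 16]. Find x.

-41

A normal to the plane is n = AB × AC = (8, 64, -244).
D lies in the plane iff n · AD = 0.
This gives (8)x + (328) = 0, so x = -41.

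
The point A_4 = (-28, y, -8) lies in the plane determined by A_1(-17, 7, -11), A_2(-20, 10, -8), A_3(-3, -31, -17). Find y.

A normal to the plane is n = A_1A_2 × A_1A_3 = (96, 24, 72).
A_4 lies in the plane iff n · A_1A_4 = 0.
This gives (24)y + (-1008) = 0, so y = 42.

42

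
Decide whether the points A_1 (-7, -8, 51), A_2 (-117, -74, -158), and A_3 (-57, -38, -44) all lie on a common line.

A_1A_2 = (-110, -66, -209), A_1A_3 = (-50, -30, -95).
Each component of A_1A_3 is 5/11 times the corresponding component of A_1A_2, so A_1A_3 = 5/11·A_1A_2 and the points are collinear.

Yes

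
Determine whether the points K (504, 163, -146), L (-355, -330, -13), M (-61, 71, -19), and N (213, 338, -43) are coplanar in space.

A normal to the plane through K, L, M is n = KL × KM = (-50375, 33948, -199517).
The plane has equation n·P = 9274006. For N: n·N = 9323780.
9323780 ≠ 9274006, so N is off the plane.

No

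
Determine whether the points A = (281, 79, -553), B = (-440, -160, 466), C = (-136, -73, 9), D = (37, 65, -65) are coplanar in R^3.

No

A normal to the plane through A, B, C is n = AB × AC = (20570, -19721, 9929).
The plane has equation n·P = -1268526. For D: n·D = -1166160.
-1166160 ≠ -1268526, so D is off the plane.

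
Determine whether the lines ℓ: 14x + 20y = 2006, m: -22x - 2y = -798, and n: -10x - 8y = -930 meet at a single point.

Yes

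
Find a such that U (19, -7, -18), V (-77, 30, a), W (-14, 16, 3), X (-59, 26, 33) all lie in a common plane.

45

The points are coplanar iff UV · (UW × UX) = 0.
Expanding, this is linear in a: (705)a + (-31725) = 0.
So a = 45.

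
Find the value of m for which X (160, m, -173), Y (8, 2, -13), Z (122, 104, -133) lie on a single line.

138

Direction YZ = (114, 102, -120). From the x-coordinate of X, the parameter along the line is τ = (160 − 8)/114 = 4/3.
Then m = 2 + 4/3·(102) = 138.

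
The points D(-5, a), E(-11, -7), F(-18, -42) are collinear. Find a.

Collinearity: (D − E) must be parallel to (F − E) = (-7, -35).
Cross-multiplying the components: (a − (-7))·(-7) = (6)·(-35).
Solving gives a = 23.

23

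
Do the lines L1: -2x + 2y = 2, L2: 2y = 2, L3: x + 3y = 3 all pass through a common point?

Yes

Intersecting L1 and L2: solving the 2×2 system gives (x, y) = (0, 1).
Substitute into L3: (1)(0) + (3)(1) = 3.
This equals 3, so (0, 1) lies on all three lines and they are concurrent.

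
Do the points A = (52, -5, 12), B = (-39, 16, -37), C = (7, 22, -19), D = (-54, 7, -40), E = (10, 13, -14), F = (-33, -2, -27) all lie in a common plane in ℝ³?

Yes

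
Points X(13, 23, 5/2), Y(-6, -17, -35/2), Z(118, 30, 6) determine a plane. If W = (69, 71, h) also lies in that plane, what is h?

53/2

The plane through X, Y, Z has equation −(4067/2)y + 4067z = -36603.
Substituting W: (4067)h + (-288757/2) = -36603, so h = 53/2.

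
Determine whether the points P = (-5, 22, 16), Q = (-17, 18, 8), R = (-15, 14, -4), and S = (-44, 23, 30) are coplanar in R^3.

Yes

The four points are coplanar iff the 3×3 determinant with rows PQ, PR, PS is zero.
Rows: (-12, -4, -8), (-10, -8, -20), (-39, 1, 14).
Expanding along the first row: (-12)(-92) − (-4)(-920) + (-8)(-322) = 0.
Zero determinant ⇒ coplanar.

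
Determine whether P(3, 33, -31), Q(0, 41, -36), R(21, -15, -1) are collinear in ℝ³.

Yes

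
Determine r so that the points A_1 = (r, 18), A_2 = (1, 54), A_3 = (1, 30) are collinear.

Collinearity: (A_1 − A_2) must be parallel to (A_3 − A_2) = (0, -24).
Cross-multiplying the components: (r − 1)·(-24) = (-36)·(0).
Solving gives r = 1.

1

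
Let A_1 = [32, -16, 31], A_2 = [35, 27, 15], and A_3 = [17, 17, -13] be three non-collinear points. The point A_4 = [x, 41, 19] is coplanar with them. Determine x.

The plane through A_1, A_2, A_3 has equation −1364x + 372y + 744z = -26536.
Substituting A_4: (-1364)x + (29388) = -26536, so x = 41.

41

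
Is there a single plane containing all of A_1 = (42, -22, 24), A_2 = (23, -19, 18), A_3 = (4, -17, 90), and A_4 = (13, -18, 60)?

Yes

With A_1 as base: A_1A_2 = (-19, 3, -6), A_1A_3 = (-38, 5, 66), A_1A_4 = (-29, 4, 36).
A_1A_3 × A_1A_4 = (-84, -546, -7).
A_1A_2 · (A_1A_3 × A_1A_4) = 0.
The scalar triple product vanishes, so the four points are coplanar.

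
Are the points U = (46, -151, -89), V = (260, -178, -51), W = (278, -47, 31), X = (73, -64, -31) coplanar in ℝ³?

No

With U as base: UV = (214, -27, 38), UW = (232, 104, 120), UX = (27, 87, 58).
UW × UX = (-4408, -10216, 17376).
UV · (UW × UX) = -7192.
Since -7192 ≠ 0, the four points are not coplanar.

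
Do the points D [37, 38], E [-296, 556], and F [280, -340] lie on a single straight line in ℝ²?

Yes

DE = (-333, 518), DF = (243, -378).
Twice the signed area of △DEF is (-333)(-378) − (518)(243) = 0.
The triangle is degenerate (zero area), so the points are collinear.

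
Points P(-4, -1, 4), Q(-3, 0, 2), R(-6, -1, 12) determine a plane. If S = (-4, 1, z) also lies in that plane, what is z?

8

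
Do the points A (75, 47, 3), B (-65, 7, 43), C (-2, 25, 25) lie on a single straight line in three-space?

Yes

AB = (-140, -40, 40), AC = (-77, -22, 22).
Each component of AC is 11/20 times the corresponding component of AB, so AC = 11/20·AB and the points are collinear.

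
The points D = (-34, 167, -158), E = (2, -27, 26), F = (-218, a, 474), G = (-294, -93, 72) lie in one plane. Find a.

-517

The points are coplanar iff DE · (DF × DG) = 0.
Expanding, this is linear in a: (56120)a + (29014040) = 0.
So a = -517.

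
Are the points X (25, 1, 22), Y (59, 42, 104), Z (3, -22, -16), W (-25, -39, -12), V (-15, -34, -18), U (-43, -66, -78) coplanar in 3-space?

Yes

The plane through X, Y, Z has normal n = XY × XZ = (328, -512, 120) and equation n·P = 10328.
Checking the remaining points: n·W = 10328, n·V = 10328, n·U = 10328.
All equal 10328, so all 6 points lie in one plane.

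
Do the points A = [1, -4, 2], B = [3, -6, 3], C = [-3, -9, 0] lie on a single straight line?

AB = (2, -2, 1), AC = (-4, -5, -2).
Comparing components 2 and 3: (-2)(-2) − (1)(-5) = 9 ≠ 0, so AB and AC are not parallel and the points are not collinear.

No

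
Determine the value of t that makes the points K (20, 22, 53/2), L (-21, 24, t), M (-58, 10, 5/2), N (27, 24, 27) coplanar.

Coplanarity ⇔ det[KL; KM; KN] = 0.
Expanding, this is linear in t: (-72)t + (-72) = 0.
So t = -1.

-1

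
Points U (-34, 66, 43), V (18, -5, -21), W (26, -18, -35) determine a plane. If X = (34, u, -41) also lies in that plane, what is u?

Coplanarity requires UV · (UW × UX) = 0.
UV = (52, -71, -64), UW = (60, -84, -78); the triple product is linear in u with coefficient 216 and constant term 5832.
Setting it to zero: u = -27.

-27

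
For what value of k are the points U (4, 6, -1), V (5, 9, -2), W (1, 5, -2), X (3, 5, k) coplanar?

-1

Normal to plane UVW: n = (-4, 4, 8); plane equation n·P = 0.
Requiring n·X = 0: (8)k + (8) = 0.
So k = -1.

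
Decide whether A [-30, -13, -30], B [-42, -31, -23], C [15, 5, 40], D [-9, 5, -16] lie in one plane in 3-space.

The four points are coplanar iff the 3×3 determinant with rows AB, AC, AD is zero.
Rows: (-12, -18, 7), (45, 18, 70), (21, 18, 14).
Expanding along the first row: (-12)(-1008) − (-18)(-840) + (7)(432) = 0.
Zero determinant ⇒ coplanar.

Yes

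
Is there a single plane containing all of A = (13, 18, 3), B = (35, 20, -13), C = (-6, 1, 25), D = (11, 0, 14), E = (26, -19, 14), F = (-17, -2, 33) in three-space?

No

The plane through A, B, C has normal n = AB × AC = (-228, -180, -336) and equation n·P = -7212.
Checking the remaining points: n·D = -7212, n·E = -7212, n·F = -6852.
Since n·F = -6852 ≠ -7212, F is off the plane and the points are not all coplanar.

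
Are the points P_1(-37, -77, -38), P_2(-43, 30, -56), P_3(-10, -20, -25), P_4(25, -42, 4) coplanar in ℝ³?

No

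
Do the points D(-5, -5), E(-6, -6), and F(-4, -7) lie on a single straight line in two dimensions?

No

DE = (-1, -1), DF = (1, -2).
det[DE; DF] = (-1)(-2) − (-1)(1) = 3.
The determinant is nonzero, so they are not collinear.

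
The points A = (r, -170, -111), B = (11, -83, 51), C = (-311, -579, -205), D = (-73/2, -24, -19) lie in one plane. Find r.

Coplanarity ⇔ det[AB; AC; AD] = 0.
Expanding, this is linear in r: (-49824)r + (-7249392) = 0.
So r = -291/2.

-291/2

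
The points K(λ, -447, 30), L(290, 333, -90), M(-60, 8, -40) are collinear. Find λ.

-550

Direction LM = (-350, -325, 50). From the y-coordinate of K, the parameter along the line is τ = (-447 − 333)/(-325) = 12/5.
Then λ = 290 + 12/5·(-350) = -550.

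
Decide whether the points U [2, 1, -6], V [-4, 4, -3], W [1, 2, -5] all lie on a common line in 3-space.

UV = (-6, 3, 3), UW = (-1, 1, 1).
Comparing components 3 and 1: (3)(-1) − (-6)(1) = 3 ≠ 0, so UV and UW are not parallel and the points are not collinear.

No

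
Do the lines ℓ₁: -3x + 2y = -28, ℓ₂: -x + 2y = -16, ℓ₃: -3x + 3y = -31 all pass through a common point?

The three lines meet at one point iff the augmented coefficient matrix [aᵢ bᵢ cᵢ] has rank < 3, i.e. its determinant vanishes.
Here the determinant is -8.
Nonzero, so no common point exists.

No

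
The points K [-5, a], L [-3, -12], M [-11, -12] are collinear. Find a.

Collinearity: (K − L) must be parallel to (M − L) = (-8, 0).
Cross-multiplying the components: (a − (-12))·(-8) = (-2)·(0).
Solving gives a = -12.

-12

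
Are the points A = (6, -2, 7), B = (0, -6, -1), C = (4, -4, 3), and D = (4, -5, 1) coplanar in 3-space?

Yes

A normal to the plane through A, B, C is n = AB × AC = (0, -8, 4).
The plane has equation n·P = 44. For D: n·D = 44.
Equal, so D lies in the plane and all four are coplanar.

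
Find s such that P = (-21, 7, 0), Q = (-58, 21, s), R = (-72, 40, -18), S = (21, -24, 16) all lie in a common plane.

Normal to plane PRS: n = (-30, 60, 195); plane equation n·X = 1050.
Requiring n·Q = 1050: (195)s + (3000) = 1050.
So s = -10.

-10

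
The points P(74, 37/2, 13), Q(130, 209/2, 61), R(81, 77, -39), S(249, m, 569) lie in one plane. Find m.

-47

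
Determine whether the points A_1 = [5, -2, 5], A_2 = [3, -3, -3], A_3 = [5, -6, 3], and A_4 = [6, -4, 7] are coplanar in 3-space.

The four points are coplanar iff the 3×3 determinant with rows A_1A_2, A_1A_3, A_1A_4 is zero.
Rows: (-2, -1, -8), (0, -4, -2), (1, -2, 2).
Expanding along the first row: (-2)(-12) − (-1)(2) + (-8)(4) = -6.
Nonzero ⇒ not coplanar.

No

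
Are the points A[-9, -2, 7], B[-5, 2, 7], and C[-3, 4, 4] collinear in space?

AB = (4, 4, 0), AC = (6, 6, -3).
Comparing components 2 and 3: (4)(-3) − (0)(6) = -12 ≠ 0, so AB and AC are not parallel and the points are not collinear.

No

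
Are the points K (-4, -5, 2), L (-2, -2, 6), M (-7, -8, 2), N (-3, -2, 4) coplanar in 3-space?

With K as base: KL = (2, 3, 4), KM = (-3, -3, 0), KN = (1, 3, 2).
KM × KN = (-6, 6, -6).
KL · (KM × KN) = -18.
Since -18 ≠ 0, the four points are not coplanar.

No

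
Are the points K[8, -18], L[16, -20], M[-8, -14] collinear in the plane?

Yes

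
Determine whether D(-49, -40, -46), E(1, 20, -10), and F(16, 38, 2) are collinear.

No

DE = (50, 60, 36), DF = (65, 78, 48).
Comparing components 2 and 3: (60)(48) − (36)(78) = 72 ≠ 0, so DE and DF are not parallel and the points are not collinear.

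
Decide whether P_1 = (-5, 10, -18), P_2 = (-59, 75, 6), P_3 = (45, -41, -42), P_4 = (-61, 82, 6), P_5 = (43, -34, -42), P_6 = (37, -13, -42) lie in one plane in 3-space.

Yes

The plane through P_1, P_2, P_3 has normal n = P_1P_2 × P_1P_3 = (-336, -96, -496) and equation n·P = 9648.
Checking the remaining points: n·P_4 = 9648, n·P_5 = 9648, n·P_6 = 9648.
All equal 9648, so all 6 points lie in one plane.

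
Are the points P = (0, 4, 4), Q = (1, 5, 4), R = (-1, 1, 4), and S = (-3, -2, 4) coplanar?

The four points are coplanar iff the 3×3 determinant with rows PQ, PR, PS is zero.
Rows: (1, 1, 0), (-1, -3, 0), (-3, -6, 0).
Expanding along the first row: (1)(0) − (1)(0) + (0)(-3) = 0.
Zero determinant ⇒ coplanar.

Yes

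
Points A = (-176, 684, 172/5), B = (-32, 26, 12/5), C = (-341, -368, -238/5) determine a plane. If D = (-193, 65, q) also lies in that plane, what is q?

The plane through A, B, C has equation 20292x + 17088y − 260058z = -4145976/5.
Substituting D: (-260058)q + (-2805636) = -4145976/5, so q = -38/5.

-38/5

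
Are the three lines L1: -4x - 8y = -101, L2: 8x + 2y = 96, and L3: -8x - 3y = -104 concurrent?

No

The three lines meet at one point iff the augmented coefficient matrix [aᵢ bᵢ cᵢ] has rank < 3, i.e. its determinant vanishes.
Here the determinant is -24.
Nonzero, so no common point exists.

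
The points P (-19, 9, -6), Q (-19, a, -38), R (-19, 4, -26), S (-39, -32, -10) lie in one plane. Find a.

Normal to plane PRS: n = (-800, 400, -100); plane equation n·X = 19400.
Requiring n·Q = 19400: (400)a + (19000) = 19400.
So a = 1.

1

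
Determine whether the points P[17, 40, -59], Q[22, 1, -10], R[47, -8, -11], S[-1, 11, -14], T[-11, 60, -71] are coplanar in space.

The plane through P, Q, R has normal n = PQ × PR = (480, 1230, 930) and equation n·X = 2490.
Checking the remaining points: n·S = 30, n·T = 2490.
Since n·S = 30 ≠ 2490, S is off the plane and the points are not all coplanar.

No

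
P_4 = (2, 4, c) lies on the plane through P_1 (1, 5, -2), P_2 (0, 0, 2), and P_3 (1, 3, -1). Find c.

-3

A normal to the plane is n = P_1P_2 × P_1P_3 = (3, 1, 2).
P_4 lies in the plane iff n · P_1P_4 = 0.
This gives (2)c + (6) = 0, so c = -3.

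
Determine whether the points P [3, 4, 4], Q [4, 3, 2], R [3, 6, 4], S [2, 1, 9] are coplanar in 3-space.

No

The four points are coplanar iff the 3×3 determinant with rows PQ, PR, PS is zero.
Rows: (1, -1, -2), (0, 2, 0), (-1, -3, 5).
Expanding along the first row: (1)(10) − (-1)(0) + (-2)(2) = 6.
Nonzero ⇒ not coplanar.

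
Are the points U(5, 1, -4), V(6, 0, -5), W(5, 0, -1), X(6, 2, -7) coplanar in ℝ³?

No

With U as base: UV = (1, -1, -1), UW = (0, -1, 3), UX = (1, 1, -3).
UW × UX = (0, 3, 1).
UV · (UW × UX) = -4.
Since -4 ≠ 0, the four points are not coplanar.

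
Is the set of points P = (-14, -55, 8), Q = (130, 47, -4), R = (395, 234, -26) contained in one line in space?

PQ = (144, 102, -12), PR = (409, 289, -34).
PQ × PR = (0, -12, -102).
The cross product is nonzero, so the points do not lie on one line.

No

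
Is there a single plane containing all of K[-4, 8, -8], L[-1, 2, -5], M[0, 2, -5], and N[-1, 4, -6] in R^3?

Yes

A normal to the plane through K, L, M is n = KL × KM = (0, 3, 6).
The plane has equation n·P = -24. For N: n·N = -24.
Equal, so N lies in the plane and all four are coplanar.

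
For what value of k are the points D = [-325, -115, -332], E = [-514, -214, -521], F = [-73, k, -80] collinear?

17

Direction DE = (-189, -99, -189). From the x-coordinate of F, the parameter along the line is τ = (-73 − (-325))/(-189) = -4/3.
Then k = (-115) + (-4/3)·(-99) = 17.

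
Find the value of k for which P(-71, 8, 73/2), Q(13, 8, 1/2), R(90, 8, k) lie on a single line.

Collinearity requires PQ × PR = 0; each component is linear in k.
The y-component gives (-84)k + (-2730) = 0, so k = -65/2.
The remaining components then also vanish.

-65/2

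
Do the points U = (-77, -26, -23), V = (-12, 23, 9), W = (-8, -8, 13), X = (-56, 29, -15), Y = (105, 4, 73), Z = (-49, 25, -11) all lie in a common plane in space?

Yes

The plane through U, V, W has normal n = UV × UW = (1188, -132, -2211) and equation n·P = -37191.
Checking the remaining points: n·X = -37191, n·Y = -37191, n·Z = -37191.
All equal -37191, so all 6 points lie in one plane.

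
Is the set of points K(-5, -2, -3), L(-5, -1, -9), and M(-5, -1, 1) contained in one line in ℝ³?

No

KL = (0, 1, -6), KM = (0, 1, 4).
Comparing components 2 and 3: (1)(4) − (-6)(1) = 10 ≠ 0, so KL and KM are not parallel and the points are not collinear.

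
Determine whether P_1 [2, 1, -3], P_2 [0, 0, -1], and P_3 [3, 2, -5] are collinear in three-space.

No

P_1P_2 = (-2, -1, 2), P_1P_3 = (1, 1, -2).
Comparing components 3 and 1: (2)(1) − (-2)(-2) = -2 ≠ 0, so P_1P_2 and P_1P_3 are not parallel and the points are not collinear.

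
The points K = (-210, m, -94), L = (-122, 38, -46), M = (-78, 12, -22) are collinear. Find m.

90

Collinearity requires KL × KM = 0; each component is linear in m.
The x-component gives (-24)m + (2160) = 0, so m = 90.
The remaining components then also vanish.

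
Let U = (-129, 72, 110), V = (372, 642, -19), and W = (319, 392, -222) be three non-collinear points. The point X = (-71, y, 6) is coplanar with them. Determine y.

Coplanarity requires UV · (UW × UX) = 0.
UV = (501, 570, -129), UW = (448, 320, -332); the triple product is linear in y with coefficient 108540 and constant term -6512400.
Setting it to zero: y = 60.

60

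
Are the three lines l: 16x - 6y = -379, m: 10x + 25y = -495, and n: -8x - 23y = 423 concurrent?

The three lines meet at one point iff the augmented coefficient matrix [aᵢ bᵢ cᵢ] has rank < 3, i.e. its determinant vanishes.
Here the determinant is 30.
Nonzero, so no common point exists.

No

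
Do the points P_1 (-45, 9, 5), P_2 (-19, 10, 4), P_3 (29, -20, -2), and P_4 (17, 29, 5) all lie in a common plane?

No

A normal to the plane through P_1, P_2, P_3 is n = P_1P_2 × P_1P_3 = (-36, 108, -828).
The plane has equation n·P = -1548. For P_4: n·P_4 = -1620.
-1620 ≠ -1548, so P_4 is off the plane.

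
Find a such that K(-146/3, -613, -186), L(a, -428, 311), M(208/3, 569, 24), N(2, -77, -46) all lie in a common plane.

-179/3

Coplanarity ⇔ det[KL; KM; KN] = 0.
Expanding, this is linear in a: (52920)a + (3157560) = 0.
So a = -179/3.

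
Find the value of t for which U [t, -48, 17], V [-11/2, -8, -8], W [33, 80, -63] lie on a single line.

-23

Collinearity requires UV × UW = 0; each component is linear in t.
The y-component gives (-55)t + (-1265) = 0, so t = -23.
The remaining components then also vanish.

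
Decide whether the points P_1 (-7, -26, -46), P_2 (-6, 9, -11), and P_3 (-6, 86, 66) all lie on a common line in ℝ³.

No

P_1P_2 = (1, 35, 35), P_1P_3 = (1, 112, 112).
P_1P_2 × P_1P_3 = (0, -77, 77).
The cross product is nonzero, so the points do not lie on one line.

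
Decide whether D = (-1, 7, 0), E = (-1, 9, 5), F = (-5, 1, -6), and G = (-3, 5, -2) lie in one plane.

No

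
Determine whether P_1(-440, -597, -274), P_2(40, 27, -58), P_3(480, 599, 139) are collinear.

No

P_1P_2 = (480, 624, 216), P_1P_3 = (920, 1196, 413).
Comparing components 2 and 3: (624)(413) − (216)(1196) = -624 ≠ 0, so P_1P_2 and P_1P_3 are not parallel and the points are not collinear.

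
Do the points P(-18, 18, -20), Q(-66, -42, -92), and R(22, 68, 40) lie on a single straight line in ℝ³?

Yes

PQ = (-48, -60, -72), PR = (40, 50, 60).
PQ × PR = (0, 0, 0).
The cross product vanishes, so the three points are collinear.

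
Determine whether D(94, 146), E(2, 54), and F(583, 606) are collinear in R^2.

No

DE = (-92, -92), DF = (489, 460).
det[DE; DF] = (-92)(460) − (-92)(489) = 2668.
The determinant is nonzero, so they are not collinear.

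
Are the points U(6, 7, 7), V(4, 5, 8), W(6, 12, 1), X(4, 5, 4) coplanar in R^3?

With U as base: UV = (-2, -2, 1), UW = (0, 5, -6), UX = (-2, -2, -3).
UW × UX = (-27, 12, 10).
UV · (UW × UX) = 40.
Since 40 ≠ 0, the four points are not coplanar.

No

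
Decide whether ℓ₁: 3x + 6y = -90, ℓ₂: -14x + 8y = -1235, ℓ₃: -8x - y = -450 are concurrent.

No

Intersecting ℓ₁ and ℓ₂: solving the 2×2 system gives (x, y) = (1115/18, -1655/36).
Substitute into ℓ₃: (-8)(1115/18) + (-1)(-1655/36) = -5395/12.
But ℓ₃ requires -450 ≠ -5395/12, so the three lines have no common point.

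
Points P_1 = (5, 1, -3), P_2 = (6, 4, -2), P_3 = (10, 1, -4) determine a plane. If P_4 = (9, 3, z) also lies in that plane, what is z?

-3

The plane through P_1, P_2, P_3 has equation −3x + 6y − 15z = 36.
Substituting P_4: (-15)z + (-9) = 36, so z = -3.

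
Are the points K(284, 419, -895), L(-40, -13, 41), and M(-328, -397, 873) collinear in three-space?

Yes

KL = (-324, -432, 936), KM = (-612, -816, 1768).
Each component of KM is 17/9 times the corresponding component of KL, so KM = 17/9·KL and the points are collinear.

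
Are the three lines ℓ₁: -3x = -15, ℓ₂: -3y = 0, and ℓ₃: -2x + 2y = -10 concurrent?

Yes

Lines aᵢx + bᵢy = cᵢ with pairwise distinct directions are concurrent exactly when det[aᵢ bᵢ cᵢ] = 0.
Here the determinant is 0.
It vanishes, so the lines are concurrent at (5, 0).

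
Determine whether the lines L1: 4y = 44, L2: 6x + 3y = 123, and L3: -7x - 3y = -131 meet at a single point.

No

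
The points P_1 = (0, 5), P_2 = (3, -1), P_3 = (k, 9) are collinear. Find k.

-2

Collinearity: (P_3 − P_1) must be parallel to (P_2 − P_1) = (3, -6).
Cross-multiplying the components: (k − 0)·(-6) = (4)·(3).
Solving gives k = -2.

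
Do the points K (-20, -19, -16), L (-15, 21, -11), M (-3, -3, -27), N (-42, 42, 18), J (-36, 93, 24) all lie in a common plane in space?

The plane through K, L, M has normal n = KL × KM = (-520, 140, -600) and equation n·P = 17340.
Checking the remaining points: n·N = 16920, n·J = 17340.
Since n·N = 16920 ≠ 17340, N is off the plane and the points are not all coplanar.

No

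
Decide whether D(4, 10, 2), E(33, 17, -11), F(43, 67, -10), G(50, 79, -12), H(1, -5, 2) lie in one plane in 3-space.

The plane through D, E, F has normal n = DE × DF = (657, -159, 1380) and equation n·P = 3798.
Checking the remaining points: n·G = 3729, n·H = 4212.
Since n·G = 3729 ≠ 3798, G is off the plane and the points are not all coplanar.

No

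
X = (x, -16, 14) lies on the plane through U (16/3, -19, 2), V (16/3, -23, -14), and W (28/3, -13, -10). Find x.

16/3

The plane through U, V, W has equation 144x − 64y + 16z = 2016.
Substituting X: (144)x + (1248) = 2016, so x = 16/3.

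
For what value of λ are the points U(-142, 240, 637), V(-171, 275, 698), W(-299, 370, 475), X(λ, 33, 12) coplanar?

-4

Normal to plane UVW: n = (-13600, -14275, 1725); plane equation n·P = -395975.
Requiring n·X = -395975: (-13600)λ + (-450375) = -395975.
So λ = -4.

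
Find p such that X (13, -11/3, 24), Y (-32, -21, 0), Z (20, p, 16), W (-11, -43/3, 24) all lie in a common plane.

1/3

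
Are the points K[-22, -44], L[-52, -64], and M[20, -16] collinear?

KL = (-30, -20), KM = (42, 28).
Checking proportionality: KM = -7/5·KL, so the vectors are parallel and the points are collinear.

Yes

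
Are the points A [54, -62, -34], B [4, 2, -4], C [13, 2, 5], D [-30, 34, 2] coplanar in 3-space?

Yes

With A as base: AB = (-50, 64, 30), AC = (-41, 64, 39), AD = (-84, 96, 36).
AC × AD = (-1440, -1800, 1440).
AB · (AC × AD) = 0.
The scalar triple product vanishes, so the four points are coplanar.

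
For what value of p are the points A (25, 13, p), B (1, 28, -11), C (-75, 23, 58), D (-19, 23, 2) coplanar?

-56

Coplanarity ⇔ det[AB; AC; AD] = 0.
Expanding, this is linear in p: (-280)p + (-15680) = 0.
So p = -56.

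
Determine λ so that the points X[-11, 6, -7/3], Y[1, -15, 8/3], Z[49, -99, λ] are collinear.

68/3

Direction XY = (12, -21, 5). From the x-coordinate of Z, the parameter along the line is τ = (49 − (-11))/12 = 5.
Then λ = (-7/3) + 5·(5) = 68/3.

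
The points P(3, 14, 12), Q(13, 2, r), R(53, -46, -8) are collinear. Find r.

8

Collinearity requires PQ × PR = 0; each component is linear in r.
The x-component gives (60)r + (-480) = 0, so r = 8.
The remaining components then also vanish.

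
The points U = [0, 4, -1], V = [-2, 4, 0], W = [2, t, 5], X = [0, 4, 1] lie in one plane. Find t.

4

Normal to plane UVX: n = (0, 4, 0); plane equation n·P = 16.
Requiring n·W = 16: (4)t + (0) = 16.
So t = 4.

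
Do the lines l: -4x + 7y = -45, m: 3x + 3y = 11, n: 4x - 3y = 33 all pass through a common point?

Lines aᵢx + bᵢy = cᵢ with pairwise distinct directions are concurrent exactly when det[aᵢ bᵢ cᵢ] = 0.
Here the determinant is 32.
Nonzero, so no common point exists.

No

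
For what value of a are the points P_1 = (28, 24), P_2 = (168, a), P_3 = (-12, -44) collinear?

262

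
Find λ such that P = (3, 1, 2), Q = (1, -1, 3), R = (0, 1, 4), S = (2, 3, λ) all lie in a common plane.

3

Normal to plane PQR: n = (-4, 1, -6); plane equation n·X = -23.
Requiring n·S = -23: (-6)λ + (-5) = -23.
So λ = 3.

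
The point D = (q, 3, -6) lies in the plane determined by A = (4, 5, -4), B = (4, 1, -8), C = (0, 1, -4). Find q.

4

A normal to the plane is n = AB × AC = (-16, 16, -16).
D lies in the plane iff n · AD = 0.
This gives (-16)q + (64) = 0, so q = 4.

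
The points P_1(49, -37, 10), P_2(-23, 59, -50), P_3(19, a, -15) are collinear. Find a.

Collinearity requires P_1P_2 × P_1P_3 = 0; each component is linear in a.
The x-component gives (60)a + (-180) = 0, so a = 3.
The remaining components then also vanish.

3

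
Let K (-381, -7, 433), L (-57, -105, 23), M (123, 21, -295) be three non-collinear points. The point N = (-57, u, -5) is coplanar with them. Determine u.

-49

A normal to the plane is n = KL × KM = (82824, 29232, 58464).
N lies in the plane iff n · KN = 0.
This gives (29232)u + (1432368) = 0, so u = -49.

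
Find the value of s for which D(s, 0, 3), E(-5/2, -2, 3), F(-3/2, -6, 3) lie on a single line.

Direction EF = (1, -4, 0). From the y-coordinate of D, the parameter along the line is τ = (0 − (-2))/(-4) = -1/2.
Then s = (-5/2) + (-1/2)·(1) = -3.

-3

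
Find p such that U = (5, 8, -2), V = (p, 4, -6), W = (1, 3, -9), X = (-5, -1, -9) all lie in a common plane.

1

Normal to plane UWX: n = (-28, 42, -14); plane equation n·P = 224.
Requiring n·V = 224: (-28)p + (252) = 224.
So p = 1.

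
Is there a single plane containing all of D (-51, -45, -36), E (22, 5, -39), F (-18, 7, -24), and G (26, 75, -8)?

With D as base: DE = (73, 50, -3), DF = (33, 52, 12), DG = (77, 120, 28).
DF × DG = (16, 0, -44).
DE · (DF × DG) = 1300.
Since 1300 ≠ 0, the four points are not coplanar.

No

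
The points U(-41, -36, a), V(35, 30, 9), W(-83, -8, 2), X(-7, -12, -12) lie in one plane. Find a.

-45/2

The points are coplanar iff UV · (UW × UX) = 0.
Expanding, this is linear in a: (-3360)a + (-75600) = 0.
So a = -45/2.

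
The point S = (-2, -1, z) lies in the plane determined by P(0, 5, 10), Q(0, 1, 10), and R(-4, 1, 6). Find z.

8

A normal to the plane is n = PQ × PR = (16, 0, -16).
S lies in the plane iff n · PS = 0.
This gives (-16)z + (128) = 0, so z = 8.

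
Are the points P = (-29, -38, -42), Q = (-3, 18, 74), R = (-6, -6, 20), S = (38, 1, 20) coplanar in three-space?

No

With P as base: PQ = (26, 56, 116), PR = (23, 32, 62), PS = (67, 39, 62).
PR × PS = (-434, 2728, -1247).
PQ · (PR × PS) = -3168.
Since -3168 ≠ 0, the four points are not coplanar.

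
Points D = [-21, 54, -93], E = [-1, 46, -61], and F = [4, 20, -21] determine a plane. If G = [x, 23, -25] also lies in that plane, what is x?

4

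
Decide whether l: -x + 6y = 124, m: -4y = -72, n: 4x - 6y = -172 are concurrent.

Yes

The three lines meet at one point iff the augmented coefficient matrix [aᵢ bᵢ cᵢ] has rank < 3, i.e. its determinant vanishes.
Here the determinant is 0.
It vanishes, so the lines are concurrent at (-16, 18).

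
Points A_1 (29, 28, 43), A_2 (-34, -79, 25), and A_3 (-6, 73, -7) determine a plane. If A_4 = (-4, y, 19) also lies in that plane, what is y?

The plane through A_1, A_2, A_3 has equation 6160x − 2520y − 6580z = -174860.
Substituting A_4: (-2520)y + (-149660) = -174860, so y = 10.

10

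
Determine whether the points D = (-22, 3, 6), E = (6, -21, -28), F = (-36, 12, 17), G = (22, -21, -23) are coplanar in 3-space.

No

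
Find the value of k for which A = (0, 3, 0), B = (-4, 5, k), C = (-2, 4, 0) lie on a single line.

0

Collinearity requires AB × AC = 0; each component is linear in k.
The x-component gives (-1)k + (0) = 0, so k = 0.
The remaining components then also vanish.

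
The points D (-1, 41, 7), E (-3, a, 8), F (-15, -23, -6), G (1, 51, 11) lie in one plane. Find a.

33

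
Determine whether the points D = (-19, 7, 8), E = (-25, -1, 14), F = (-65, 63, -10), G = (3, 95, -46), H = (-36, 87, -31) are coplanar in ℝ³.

Yes

The plane through D, E, F has normal n = DE × DF = (-192, -384, -704) and equation n·P = -4672.
Checking the remaining points: n·G = -4672, n·H = -4672.
All equal -4672, so all 5 points lie in one plane.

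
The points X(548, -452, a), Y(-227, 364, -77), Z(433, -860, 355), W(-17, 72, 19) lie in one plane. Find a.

166

Coplanarity ⇔ det[XY; XZ; XW] = 0.
Expanding, this is linear in a: (-64320)a + (10677120) = 0.
So a = 166.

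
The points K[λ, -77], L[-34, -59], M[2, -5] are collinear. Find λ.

The three points are collinear iff det[KL; KM] = 0.
This determinant is linear in λ: (-54)λ + (-2484) = 0, so λ = -46.

-46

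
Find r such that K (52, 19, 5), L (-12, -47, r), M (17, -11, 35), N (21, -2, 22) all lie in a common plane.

79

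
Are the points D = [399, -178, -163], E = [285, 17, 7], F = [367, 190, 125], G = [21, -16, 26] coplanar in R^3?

A normal to the plane through D, E, F is n = DE × DF = (-6400, 27392, -35712).
The plane has equation n·P = -1608320. For G: n·G = -1501184.
-1501184 ≠ -1608320, so G is off the plane.

No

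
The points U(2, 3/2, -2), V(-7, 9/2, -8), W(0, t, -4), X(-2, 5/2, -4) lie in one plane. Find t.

5/2

Normal to plane UVX: n = (0, 6, 3); plane equation n·P = 3.
Requiring n·W = 3: (6)t + (-12) = 3.
So t = 5/2.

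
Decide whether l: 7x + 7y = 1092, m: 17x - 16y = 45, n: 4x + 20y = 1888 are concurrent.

Yes

Intersecting l and m: solving the 2×2 system gives (x, y) = (77, 79).
Substitute into n: (4)(77) + (20)(79) = 1888.
This equals 1888, so (77, 79) lies on all three lines and they are concurrent.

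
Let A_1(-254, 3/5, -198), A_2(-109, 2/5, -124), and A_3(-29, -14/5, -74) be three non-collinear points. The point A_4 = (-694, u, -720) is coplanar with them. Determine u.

Coplanarity requires A_1A_2 · (A_1A_3 × A_1A_4) = 0.
A_1A_2 = (145, -1/5, 74), A_1A_3 = (225, -17/5, 124); the triple product is linear in u with coefficient -1330 and constant term 134862.
Setting it to zero: u = 507/5.

507/5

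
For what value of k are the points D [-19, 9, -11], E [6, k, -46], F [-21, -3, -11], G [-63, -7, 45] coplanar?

4

Normal to plane DFG: n = (-672, 112, -496); plane equation n·P = 19232.
Requiring n·E = 19232: (112)k + (18784) = 19232.
So k = 4.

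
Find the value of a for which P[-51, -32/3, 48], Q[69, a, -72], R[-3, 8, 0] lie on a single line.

36

Direction PR = (48, 56/3, -48). From the x-coordinate of Q, the parameter along the line is τ = (69 − (-51))/48 = 5/2.
Then a = (-32/3) + 5/2·(56/3) = 36.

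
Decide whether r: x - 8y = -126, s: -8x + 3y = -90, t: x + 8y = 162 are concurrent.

Yes

Intersecting r and s: solving the 2×2 system gives (x, y) = (18, 18).
Substitute into t: (1)(18) + (8)(18) = 162.
This equals 162, so (18, 18) lies on all three lines and they are concurrent.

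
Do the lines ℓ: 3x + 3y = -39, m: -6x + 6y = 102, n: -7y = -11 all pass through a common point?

Intersecting ℓ and m: solving the 2×2 system gives (x, y) = (-15, 2).
Substitute into n: (0)(-15) + (-7)(2) = -14.
But n requires -11 ≠ -14, so the three lines have no common point.

No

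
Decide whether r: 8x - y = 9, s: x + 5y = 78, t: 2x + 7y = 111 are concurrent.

Yes

Lines aᵢx + bᵢy = cᵢ with pairwise distinct directions are concurrent exactly when det[aᵢ bᵢ cᵢ] = 0.
Here the determinant is 0.
It vanishes, so the lines are concurrent at (3, 15).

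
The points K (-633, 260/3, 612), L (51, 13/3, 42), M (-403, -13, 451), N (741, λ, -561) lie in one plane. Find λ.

Coplanarity ⇔ det[KL; KM; KN] = 0.
Expanding, this is linear in λ: (-20976)λ + (-272688) = 0.
So λ = -13.

-13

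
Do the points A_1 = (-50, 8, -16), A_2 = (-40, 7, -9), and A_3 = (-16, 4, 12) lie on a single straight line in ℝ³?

A_1A_2 = (10, -1, 7), A_1A_3 = (34, -4, 28).
A_1A_2 × A_1A_3 = (0, -42, -6).
The cross product is nonzero, so the points do not lie on one line.

No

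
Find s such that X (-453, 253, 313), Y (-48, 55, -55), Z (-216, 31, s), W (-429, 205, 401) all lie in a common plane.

Normal to plane XYW: n = (-35088, -44472, -14688); plane equation n·P = 46104.
Requiring n·Z = 46104: (-14688)s + (6200376) = 46104.
So s = 419.

419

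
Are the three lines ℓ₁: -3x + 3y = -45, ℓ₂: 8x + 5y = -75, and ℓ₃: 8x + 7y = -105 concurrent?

Lines aᵢx + bᵢy = cᵢ with pairwise distinct directions are concurrent exactly when det[aᵢ bᵢ cᵢ] = 0.
Here the determinant is 0.
It vanishes, so the lines are concurrent at (0, -15).

Yes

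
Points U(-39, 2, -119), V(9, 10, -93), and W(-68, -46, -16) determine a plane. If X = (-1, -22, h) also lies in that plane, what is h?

The plane through U, V, W has equation 2072x − 5698y − 2072z = 154364.
Substituting X: (-2072)h + (123284) = 154364, so h = -15.

-15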